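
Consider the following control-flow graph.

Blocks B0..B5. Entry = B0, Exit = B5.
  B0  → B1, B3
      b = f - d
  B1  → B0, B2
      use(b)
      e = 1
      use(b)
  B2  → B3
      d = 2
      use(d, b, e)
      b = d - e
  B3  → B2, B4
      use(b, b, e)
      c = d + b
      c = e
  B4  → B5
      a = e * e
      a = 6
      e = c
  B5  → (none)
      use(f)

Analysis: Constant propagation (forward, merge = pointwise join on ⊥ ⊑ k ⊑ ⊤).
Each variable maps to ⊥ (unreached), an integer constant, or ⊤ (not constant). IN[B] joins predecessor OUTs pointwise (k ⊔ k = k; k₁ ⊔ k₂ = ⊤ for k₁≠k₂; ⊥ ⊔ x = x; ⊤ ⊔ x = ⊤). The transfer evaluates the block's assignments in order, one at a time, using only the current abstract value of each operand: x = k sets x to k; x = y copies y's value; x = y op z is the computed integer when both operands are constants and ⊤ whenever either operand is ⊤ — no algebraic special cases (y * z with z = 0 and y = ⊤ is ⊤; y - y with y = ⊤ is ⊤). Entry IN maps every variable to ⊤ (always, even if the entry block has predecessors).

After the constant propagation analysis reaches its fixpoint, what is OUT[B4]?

Fixpoint table:
  B0:   IN=(all ⊤)   OUT=(all ⊤)
  B1:   IN=(all ⊤)   OUT={e:1; rest ⊤}
  B2:   IN=(all ⊤)   OUT={d:2; rest ⊤}
  B3:   IN=(all ⊤)   OUT=(all ⊤)
  B4:   IN=(all ⊤)   OUT={a:6; rest ⊤}
  B5:   IN={a:6; rest ⊤}   OUT={a:6; rest ⊤}

Merge at B4: IN[B4] = OUT[B3] = {a: ⊤, b: ⊤, c: ⊤, d: ⊤, e: ⊤, f: ⊤}
Applying B4's transfer function to that IN value gives OUT[B4] (row B4 above).

Answer: {a: 6, b: ⊤, c: ⊤, d: ⊤, e: ⊤, f: ⊤}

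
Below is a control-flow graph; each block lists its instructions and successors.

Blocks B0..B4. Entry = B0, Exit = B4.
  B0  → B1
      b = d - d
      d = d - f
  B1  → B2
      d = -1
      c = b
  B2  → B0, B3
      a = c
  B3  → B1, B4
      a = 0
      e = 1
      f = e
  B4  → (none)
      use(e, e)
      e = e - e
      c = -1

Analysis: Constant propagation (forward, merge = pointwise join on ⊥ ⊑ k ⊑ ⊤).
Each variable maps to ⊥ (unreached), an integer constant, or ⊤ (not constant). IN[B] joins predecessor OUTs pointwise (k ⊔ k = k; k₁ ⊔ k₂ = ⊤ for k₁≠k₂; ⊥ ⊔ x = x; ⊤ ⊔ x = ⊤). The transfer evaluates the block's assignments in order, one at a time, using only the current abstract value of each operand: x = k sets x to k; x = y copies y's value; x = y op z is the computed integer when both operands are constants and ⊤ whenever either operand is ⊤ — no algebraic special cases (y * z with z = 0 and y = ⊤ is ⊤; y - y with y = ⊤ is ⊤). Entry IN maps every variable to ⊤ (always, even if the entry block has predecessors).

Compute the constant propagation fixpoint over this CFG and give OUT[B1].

Per-block solution:
  B0: | IN=(all ⊤) | OUT=(all ⊤)
  B1: | IN=(all ⊤) | OUT={d:-1; rest ⊤}
  B2: | IN={d:-1; rest ⊤} | OUT={d:-1; rest ⊤}
  B3: | IN={d:-1; rest ⊤} | OUT={a:0, d:-1, e:1, f:1; rest ⊤}
  B4: | IN={a:0, d:-1, e:1, f:1; rest ⊤} | OUT={a:0, c:-1, d:-1, e:0, f:1; rest ⊤}

Merge at B1: IN[B1] = OUT[B0] ⊔ OUT[B3] = {a: ⊤, b: ⊤, c: ⊤, d: ⊤, e: ⊤, f: ⊤}
Applying B1's transfer function to that IN value gives OUT[B1] (row B1 above).

Answer: {a: ⊤, b: ⊤, c: ⊤, d: -1, e: ⊤, f: ⊤}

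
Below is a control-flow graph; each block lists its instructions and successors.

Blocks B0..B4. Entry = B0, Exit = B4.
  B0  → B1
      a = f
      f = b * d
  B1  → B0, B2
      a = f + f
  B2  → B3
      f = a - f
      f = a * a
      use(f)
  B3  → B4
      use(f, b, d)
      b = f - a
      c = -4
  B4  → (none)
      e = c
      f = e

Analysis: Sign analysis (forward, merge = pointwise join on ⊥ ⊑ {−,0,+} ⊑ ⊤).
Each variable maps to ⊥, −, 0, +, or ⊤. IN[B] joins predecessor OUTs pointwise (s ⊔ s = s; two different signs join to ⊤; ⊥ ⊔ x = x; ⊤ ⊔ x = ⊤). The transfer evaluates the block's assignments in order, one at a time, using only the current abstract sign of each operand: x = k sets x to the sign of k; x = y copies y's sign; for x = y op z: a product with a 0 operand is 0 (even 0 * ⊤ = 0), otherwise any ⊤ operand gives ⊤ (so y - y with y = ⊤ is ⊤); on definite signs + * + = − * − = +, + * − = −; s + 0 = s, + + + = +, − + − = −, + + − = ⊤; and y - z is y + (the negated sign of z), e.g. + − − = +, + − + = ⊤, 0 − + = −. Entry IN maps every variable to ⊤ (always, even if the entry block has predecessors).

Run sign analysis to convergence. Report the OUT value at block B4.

Converged values:
  B0: | IN=(all ⊤) | OUT=(all ⊤)
  B1: | IN=(all ⊤) | OUT=(all ⊤)
  B2: | IN=(all ⊤) | OUT=(all ⊤)
  B3: | IN=(all ⊤) | OUT={c:-; rest ⊤}
  B4: | IN={c:-; rest ⊤} | OUT={c:-, e:-, f:-; rest ⊤}

Merge at B4: IN[B4] = OUT[B3] = {a: ⊤, b: ⊤, c: -, d: ⊤, e: ⊤, f: ⊤}
Applying B4's transfer function to that IN value gives OUT[B4] (row B4 above).

Answer: {a: ⊤, b: ⊤, c: -, d: ⊤, e: -, f: -}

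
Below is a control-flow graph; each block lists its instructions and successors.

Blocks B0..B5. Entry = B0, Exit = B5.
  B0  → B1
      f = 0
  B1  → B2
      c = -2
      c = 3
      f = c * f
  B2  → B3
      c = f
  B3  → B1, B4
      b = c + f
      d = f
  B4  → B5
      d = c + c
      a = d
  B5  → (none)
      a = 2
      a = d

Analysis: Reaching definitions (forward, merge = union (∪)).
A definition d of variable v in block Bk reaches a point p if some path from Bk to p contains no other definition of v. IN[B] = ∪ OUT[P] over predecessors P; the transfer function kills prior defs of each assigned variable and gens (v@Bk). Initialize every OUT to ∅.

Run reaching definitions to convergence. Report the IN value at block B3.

Answer: {b@B3, c@B2, d@B3, f@B1}

Derivation:
Fixpoint table:
  B0: | IN={} | OUT={f@B0}
  B1: | IN={b@B3, c@B2, d@B3, f@B0, f@B1} | OUT={b@B3, c@B1, d@B3, f@B1}
  B2: | IN={b@B3, c@B1, d@B3, f@B1} | OUT={b@B3, c@B2, d@B3, f@B1}
  B3: | IN={b@B3, c@B2, d@B3, f@B1} | OUT={b@B3, c@B2, d@B3, f@B1}
  B4: | IN={b@B3, c@B2, d@B3, f@B1} | OUT={a@B4, b@B3, c@B2, d@B4, f@B1}
  B5: | IN={a@B4, b@B3, c@B2, d@B4, f@B1} | OUT={a@B5, b@B3, c@B2, d@B4, f@B1}

Merge at B3: IN[B3] = OUT[B2] = {b@B3, c@B2, d@B3, f@B1}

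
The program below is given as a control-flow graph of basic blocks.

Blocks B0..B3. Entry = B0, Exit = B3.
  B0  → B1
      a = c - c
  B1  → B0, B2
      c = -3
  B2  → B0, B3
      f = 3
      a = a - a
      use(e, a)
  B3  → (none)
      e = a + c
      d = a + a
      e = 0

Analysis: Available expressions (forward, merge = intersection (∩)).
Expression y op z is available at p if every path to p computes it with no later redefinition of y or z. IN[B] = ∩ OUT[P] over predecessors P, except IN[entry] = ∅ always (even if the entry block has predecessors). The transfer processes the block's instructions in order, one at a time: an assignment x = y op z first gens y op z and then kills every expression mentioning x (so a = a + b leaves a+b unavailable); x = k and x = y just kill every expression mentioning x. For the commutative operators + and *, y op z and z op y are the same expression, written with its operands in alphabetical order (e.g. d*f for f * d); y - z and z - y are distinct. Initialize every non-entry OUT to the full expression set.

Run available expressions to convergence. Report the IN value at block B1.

Answer: {c-c}

Derivation:
Fixpoint table:
  B0:   IN={}   OUT={c-c}
  B1:   IN={c-c}   OUT={}
  B2:   IN={}   OUT={}
  B3:   IN={}   OUT={a+a, a+c}

Merge at B1: IN[B1] = OUT[B0] = {c-c}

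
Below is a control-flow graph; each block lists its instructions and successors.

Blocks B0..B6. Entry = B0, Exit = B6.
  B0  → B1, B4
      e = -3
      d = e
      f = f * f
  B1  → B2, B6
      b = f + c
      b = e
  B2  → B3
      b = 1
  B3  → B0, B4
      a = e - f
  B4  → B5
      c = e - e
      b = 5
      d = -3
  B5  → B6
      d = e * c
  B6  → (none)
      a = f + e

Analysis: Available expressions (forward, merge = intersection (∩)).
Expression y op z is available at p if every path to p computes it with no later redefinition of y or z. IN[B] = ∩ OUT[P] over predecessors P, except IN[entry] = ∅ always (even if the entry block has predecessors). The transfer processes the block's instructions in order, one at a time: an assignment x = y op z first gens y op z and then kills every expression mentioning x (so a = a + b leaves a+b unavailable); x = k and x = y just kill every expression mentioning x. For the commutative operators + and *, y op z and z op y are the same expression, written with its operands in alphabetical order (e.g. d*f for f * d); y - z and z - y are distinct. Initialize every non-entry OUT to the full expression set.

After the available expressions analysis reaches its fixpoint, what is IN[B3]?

Answer: {c+f}

Working:
Fixpoint table:
  B0: | IN={} | OUT={}
  B1: | IN={} | OUT={c+f}
  B2: | IN={c+f} | OUT={c+f}
  B3: | IN={c+f} | OUT={c+f, e-f}
  B4: | IN={} | OUT={e-e}
  B5: | IN={e-e} | OUT={c*e, e-e}
  B6: | IN={} | OUT={e+f}

Merge at B3: IN[B3] = OUT[B2] = {c+f}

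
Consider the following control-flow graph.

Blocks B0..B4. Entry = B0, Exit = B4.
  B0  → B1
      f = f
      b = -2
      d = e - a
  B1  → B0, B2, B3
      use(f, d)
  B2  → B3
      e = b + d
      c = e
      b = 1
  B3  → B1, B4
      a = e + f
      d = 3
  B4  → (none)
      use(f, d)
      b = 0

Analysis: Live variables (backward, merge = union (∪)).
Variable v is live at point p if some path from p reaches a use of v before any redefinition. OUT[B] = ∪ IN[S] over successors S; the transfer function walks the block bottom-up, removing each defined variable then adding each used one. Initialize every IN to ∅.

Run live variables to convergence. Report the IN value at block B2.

Answer: {b, d, f}

Working:
Per-block solution:
  B0: | IN={a, e, f} | OUT={a, b, d, e, f}
  B1: | IN={a, b, d, e, f} | OUT={a, b, d, e, f}
  B2: | IN={b, d, f} | OUT={b, e, f}
  B3: | IN={b, e, f} | OUT={a, b, d, e, f}
  B4: | IN={d, f} | OUT={}

Merge at B2: OUT[B2] = IN[B3] = {b, e, f}
Applying B2's transfer function to that OUT value gives IN[B2] (row B2 above).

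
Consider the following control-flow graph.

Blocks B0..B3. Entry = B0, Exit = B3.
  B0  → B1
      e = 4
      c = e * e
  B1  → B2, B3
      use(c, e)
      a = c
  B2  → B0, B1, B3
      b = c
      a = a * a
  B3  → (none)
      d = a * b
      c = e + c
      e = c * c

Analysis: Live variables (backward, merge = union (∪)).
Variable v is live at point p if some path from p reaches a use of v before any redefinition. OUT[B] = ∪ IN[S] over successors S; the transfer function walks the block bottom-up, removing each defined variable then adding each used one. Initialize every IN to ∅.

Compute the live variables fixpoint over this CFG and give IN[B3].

Answer: {a, b, c, e}

Derivation:
Fixpoint table:
  B0:   IN={b}   OUT={b, c, e}
  B1:   IN={b, c, e}   OUT={a, b, c, e}
  B2:   IN={a, c, e}   OUT={a, b, c, e}
  B3:   IN={a, b, c, e}   OUT={}

B3 is the boundary node: OUT[B3] = {}
Applying B3's transfer function to that OUT value gives IN[B3] (row B3 above).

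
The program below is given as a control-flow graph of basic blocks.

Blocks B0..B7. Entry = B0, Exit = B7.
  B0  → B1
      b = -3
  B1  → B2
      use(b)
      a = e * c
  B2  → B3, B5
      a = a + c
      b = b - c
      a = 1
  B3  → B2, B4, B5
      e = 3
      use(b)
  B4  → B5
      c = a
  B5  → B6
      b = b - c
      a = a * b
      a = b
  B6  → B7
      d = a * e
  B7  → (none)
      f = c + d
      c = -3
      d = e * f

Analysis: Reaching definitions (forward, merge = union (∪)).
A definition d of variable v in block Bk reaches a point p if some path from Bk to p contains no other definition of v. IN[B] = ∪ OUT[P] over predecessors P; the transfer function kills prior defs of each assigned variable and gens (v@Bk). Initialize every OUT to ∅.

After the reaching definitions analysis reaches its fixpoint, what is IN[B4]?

Fixpoint table:
  B0: | IN={} | OUT={b@B0}
  B1: | IN={b@B0} | OUT={a@B1, b@B0}
  B2: | IN={a@B1, a@B2, b@B0, b@B2, e@B3} | OUT={a@B2, b@B2, e@B3}
  B3: | IN={a@B2, b@B2, e@B3} | OUT={a@B2, b@B2, e@B3}
  B4: | IN={a@B2, b@B2, e@B3} | OUT={a@B2, b@B2, c@B4, e@B3}
  B5: | IN={a@B2, b@B2, c@B4, e@B3} | OUT={a@B5, b@B5, c@B4, e@B3}
  B6: | IN={a@B5, b@B5, c@B4, e@B3} | OUT={a@B5, b@B5, c@B4, d@B6, e@B3}
  B7: | IN={a@B5, b@B5, c@B4, d@B6, e@B3} | OUT={a@B5, b@B5, c@B7, d@B7, e@B3, f@B7}

Merge at B4: IN[B4] = OUT[B3] = {a@B2, b@B2, e@B3}

Answer: {a@B2, b@B2, e@B3}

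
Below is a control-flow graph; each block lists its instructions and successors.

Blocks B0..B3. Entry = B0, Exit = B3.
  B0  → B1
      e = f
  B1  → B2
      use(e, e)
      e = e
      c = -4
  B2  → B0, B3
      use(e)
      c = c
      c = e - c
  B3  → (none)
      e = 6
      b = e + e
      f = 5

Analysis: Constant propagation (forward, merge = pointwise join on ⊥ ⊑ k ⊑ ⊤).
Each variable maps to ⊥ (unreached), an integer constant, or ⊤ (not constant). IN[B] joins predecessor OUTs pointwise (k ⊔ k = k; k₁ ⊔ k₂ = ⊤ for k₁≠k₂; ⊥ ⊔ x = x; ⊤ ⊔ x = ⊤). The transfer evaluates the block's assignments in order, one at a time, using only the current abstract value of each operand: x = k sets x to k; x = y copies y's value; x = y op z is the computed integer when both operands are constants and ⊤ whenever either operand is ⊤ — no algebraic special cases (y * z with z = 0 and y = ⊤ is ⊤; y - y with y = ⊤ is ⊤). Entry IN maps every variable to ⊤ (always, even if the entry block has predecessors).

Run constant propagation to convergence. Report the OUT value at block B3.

Answer: {a: ⊤, b: 12, c: ⊤, d: ⊤, e: 6, f: 5}

Trace:
Per-block solution:
  B0:  IN=(all ⊤)  OUT=(all ⊤)
  B1:  IN=(all ⊤)  OUT={c:-4; rest ⊤}
  B2:  IN={c:-4; rest ⊤}  OUT=(all ⊤)
  B3:  IN=(all ⊤)  OUT={b:12, e:6, f:5; rest ⊤}

Merge at B3: IN[B3] = OUT[B2] = {a: ⊤, b: ⊤, c: ⊤, d: ⊤, e: ⊤, f: ⊤}
Applying B3's transfer function to that IN value gives OUT[B3] (row B3 above).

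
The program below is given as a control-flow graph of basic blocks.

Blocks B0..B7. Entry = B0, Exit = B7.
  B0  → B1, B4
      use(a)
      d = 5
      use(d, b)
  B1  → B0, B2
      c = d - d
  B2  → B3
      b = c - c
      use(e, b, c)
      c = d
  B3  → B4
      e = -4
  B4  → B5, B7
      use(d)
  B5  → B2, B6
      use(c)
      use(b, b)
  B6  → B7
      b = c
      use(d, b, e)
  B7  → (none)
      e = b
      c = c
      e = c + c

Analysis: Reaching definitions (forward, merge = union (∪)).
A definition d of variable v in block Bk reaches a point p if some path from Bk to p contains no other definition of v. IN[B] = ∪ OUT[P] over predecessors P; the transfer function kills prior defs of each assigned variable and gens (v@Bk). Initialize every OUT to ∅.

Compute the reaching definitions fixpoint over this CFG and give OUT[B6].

Converged values:
  B0: | IN={c@B1, d@B0} | OUT={c@B1, d@B0}
  B1: | IN={c@B1, d@B0} | OUT={c@B1, d@B0}
  B2: | IN={b@B2, c@B1, c@B2, d@B0, e@B3} | OUT={b@B2, c@B2, d@B0, e@B3}
  B3: | IN={b@B2, c@B2, d@B0, e@B3} | OUT={b@B2, c@B2, d@B0, e@B3}
  B4: | IN={b@B2, c@B1, c@B2, d@B0, e@B3} | OUT={b@B2, c@B1, c@B2, d@B0, e@B3}
  B5: | IN={b@B2, c@B1, c@B2, d@B0, e@B3} | OUT={b@B2, c@B1, c@B2, d@B0, e@B3}
  B6: | IN={b@B2, c@B1, c@B2, d@B0, e@B3} | OUT={b@B6, c@B1, c@B2, d@B0, e@B3}
  B7: | IN={b@B2, b@B6, c@B1, c@B2, d@B0, e@B3} | OUT={b@B2, b@B6, c@B7, d@B0, e@B7}

Merge at B6: IN[B6] = OUT[B5] = {b@B2, c@B1, c@B2, d@B0, e@B3}
Applying B6's transfer function to that IN value gives OUT[B6] (row B6 above).

Answer: {b@B6, c@B1, c@B2, d@B0, e@B3}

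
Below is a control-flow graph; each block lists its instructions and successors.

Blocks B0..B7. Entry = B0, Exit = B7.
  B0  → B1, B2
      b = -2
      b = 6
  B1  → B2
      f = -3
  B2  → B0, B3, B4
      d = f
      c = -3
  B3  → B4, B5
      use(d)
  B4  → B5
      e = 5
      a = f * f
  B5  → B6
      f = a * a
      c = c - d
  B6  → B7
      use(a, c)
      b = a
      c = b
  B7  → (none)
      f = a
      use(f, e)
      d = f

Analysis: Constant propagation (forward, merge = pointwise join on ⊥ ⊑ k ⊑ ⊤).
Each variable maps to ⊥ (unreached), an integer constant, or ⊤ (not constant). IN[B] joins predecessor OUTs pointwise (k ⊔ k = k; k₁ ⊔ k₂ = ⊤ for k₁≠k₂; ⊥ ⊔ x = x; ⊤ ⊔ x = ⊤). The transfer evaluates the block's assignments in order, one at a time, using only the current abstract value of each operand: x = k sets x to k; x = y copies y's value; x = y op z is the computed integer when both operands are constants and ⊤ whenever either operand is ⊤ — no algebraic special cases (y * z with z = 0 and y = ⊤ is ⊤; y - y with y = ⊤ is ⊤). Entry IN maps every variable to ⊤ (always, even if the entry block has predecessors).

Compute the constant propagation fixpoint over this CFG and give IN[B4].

Answer: {a: ⊤, b: 6, c: -3, d: ⊤, e: ⊤, f: ⊤}

Trace:
Fixpoint table:
  B0: | IN=(all ⊤) | OUT={b:6; rest ⊤}
  B1: | IN={b:6; rest ⊤} | OUT={b:6, f:-3; rest ⊤}
  B2: | IN={b:6; rest ⊤} | OUT={b:6, c:-3; rest ⊤}
  B3: | IN={b:6, c:-3; rest ⊤} | OUT={b:6, c:-3; rest ⊤}
  B4: | IN={b:6, c:-3; rest ⊤} | OUT={b:6, c:-3, e:5; rest ⊤}
  B5: | IN={b:6, c:-3; rest ⊤} | OUT={b:6; rest ⊤}
  B6: | IN={b:6; rest ⊤} | OUT=(all ⊤)
  B7: | IN=(all ⊤) | OUT=(all ⊤)

Merge at B4: IN[B4] = OUT[B2] ⊔ OUT[B3] = {a: ⊤, b: 6, c: -3, d: ⊤, e: ⊤, f: ⊤}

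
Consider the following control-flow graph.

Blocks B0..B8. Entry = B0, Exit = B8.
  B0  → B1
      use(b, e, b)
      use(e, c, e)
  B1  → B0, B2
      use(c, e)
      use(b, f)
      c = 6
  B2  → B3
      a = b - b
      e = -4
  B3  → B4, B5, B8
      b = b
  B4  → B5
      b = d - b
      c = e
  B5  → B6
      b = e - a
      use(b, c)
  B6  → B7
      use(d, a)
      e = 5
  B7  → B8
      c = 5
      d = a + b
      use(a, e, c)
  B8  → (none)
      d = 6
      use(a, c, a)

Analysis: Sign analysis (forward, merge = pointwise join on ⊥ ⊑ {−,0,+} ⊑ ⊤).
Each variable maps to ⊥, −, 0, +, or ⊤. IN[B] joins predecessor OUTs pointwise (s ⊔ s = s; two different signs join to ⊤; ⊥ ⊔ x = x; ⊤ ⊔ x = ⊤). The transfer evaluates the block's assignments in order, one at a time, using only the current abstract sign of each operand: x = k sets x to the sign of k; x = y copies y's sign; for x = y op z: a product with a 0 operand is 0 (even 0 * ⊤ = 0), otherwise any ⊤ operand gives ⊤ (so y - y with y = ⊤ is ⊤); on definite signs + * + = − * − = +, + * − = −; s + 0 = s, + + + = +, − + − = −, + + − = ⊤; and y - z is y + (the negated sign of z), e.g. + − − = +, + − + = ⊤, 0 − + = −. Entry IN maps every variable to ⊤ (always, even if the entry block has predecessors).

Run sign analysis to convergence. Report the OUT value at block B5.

Answer: {a: ⊤, b: ⊤, c: ⊤, d: ⊤, e: -, f: ⊤}

Derivation:
Per-block solution:
  B0:  IN=(all ⊤)  OUT=(all ⊤)
  B1:  IN=(all ⊤)  OUT={c:+; rest ⊤}
  B2:  IN={c:+; rest ⊤}  OUT={c:+, e:-; rest ⊤}
  B3:  IN={c:+, e:-; rest ⊤}  OUT={c:+, e:-; rest ⊤}
  B4:  IN={c:+, e:-; rest ⊤}  OUT={c:-, e:-; rest ⊤}
  B5:  IN={e:-; rest ⊤}  OUT={e:-; rest ⊤}
  B6:  IN={e:-; rest ⊤}  OUT={e:+; rest ⊤}
  B7:  IN={e:+; rest ⊤}  OUT={c:+, e:+; rest ⊤}
  B8:  IN={c:+; rest ⊤}  OUT={c:+, d:+; rest ⊤}

Merge at B5: IN[B5] = OUT[B3] ⊔ OUT[B4] = {a: ⊤, b: ⊤, c: ⊤, d: ⊤, e: -, f: ⊤}
Applying B5's transfer function to that IN value gives OUT[B5] (row B5 above).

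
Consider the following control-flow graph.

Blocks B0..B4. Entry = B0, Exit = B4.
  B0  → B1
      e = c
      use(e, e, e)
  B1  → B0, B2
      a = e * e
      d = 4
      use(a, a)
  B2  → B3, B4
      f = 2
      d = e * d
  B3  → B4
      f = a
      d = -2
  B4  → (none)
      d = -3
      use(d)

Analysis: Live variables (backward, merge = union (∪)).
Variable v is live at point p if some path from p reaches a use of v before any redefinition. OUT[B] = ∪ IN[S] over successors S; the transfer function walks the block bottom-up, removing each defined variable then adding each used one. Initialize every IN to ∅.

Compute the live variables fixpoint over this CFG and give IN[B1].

Fixpoint table:
  B0: | IN={c} | OUT={c, e}
  B1: | IN={c, e} | OUT={a, c, d, e}
  B2: | IN={a, d, e} | OUT={a}
  B3: | IN={a} | OUT={}
  B4: | IN={} | OUT={}

Merge at B1: OUT[B1] = IN[B0] ⊔ IN[B2] = {a, c, d, e}
Applying B1's transfer function to that OUT value gives IN[B1] (row B1 above).

Answer: {c, e}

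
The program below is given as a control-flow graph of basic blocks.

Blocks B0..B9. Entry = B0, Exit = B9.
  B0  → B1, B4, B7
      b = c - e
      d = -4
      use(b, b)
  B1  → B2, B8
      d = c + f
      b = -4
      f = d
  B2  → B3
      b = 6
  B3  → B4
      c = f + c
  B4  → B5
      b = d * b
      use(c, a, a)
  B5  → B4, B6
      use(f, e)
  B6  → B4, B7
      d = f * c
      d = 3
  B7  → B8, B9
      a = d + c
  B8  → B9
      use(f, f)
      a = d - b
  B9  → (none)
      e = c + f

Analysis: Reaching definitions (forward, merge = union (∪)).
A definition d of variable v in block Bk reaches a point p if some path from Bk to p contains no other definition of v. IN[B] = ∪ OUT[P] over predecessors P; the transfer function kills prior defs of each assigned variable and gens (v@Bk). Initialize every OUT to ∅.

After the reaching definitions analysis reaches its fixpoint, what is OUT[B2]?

Answer: {b@B2, d@B1, f@B1}

Trace:
Fixpoint table:
  B0:  IN={}  OUT={b@B0, d@B0}
  B1:  IN={b@B0, d@B0}  OUT={b@B1, d@B1, f@B1}
  B2:  IN={b@B1, d@B1, f@B1}  OUT={b@B2, d@B1, f@B1}
  B3:  IN={b@B2, d@B1, f@B1}  OUT={b@B2, c@B3, d@B1, f@B1}
  B4:  IN={b@B0, b@B2, b@B4, c@B3, d@B0, d@B1, d@B6, f@B1}  OUT={b@B4, c@B3, d@B0, d@B1, d@B6, f@B1}
  B5:  IN={b@B4, c@B3, d@B0, d@B1, d@B6, f@B1}  OUT={b@B4, c@B3, d@B0, d@B1, d@B6, f@B1}
  B6:  IN={b@B4, c@B3, d@B0, d@B1, d@B6, f@B1}  OUT={b@B4, c@B3, d@B6, f@B1}
  B7:  IN={b@B0, b@B4, c@B3, d@B0, d@B6, f@B1}  OUT={a@B7, b@B0, b@B4, c@B3, d@B0, d@B6, f@B1}
  B8:  IN={a@B7, b@B0, b@B1, b@B4, c@B3, d@B0, d@B1, d@B6, f@B1}  OUT={a@B8, b@B0, b@B1, b@B4, c@B3, d@B0, d@B1, d@B6, f@B1}
  B9:  IN={a@B7, a@B8, b@B0, b@B1, b@B4, c@B3, d@B0, d@B1, d@B6, f@B1}  OUT={a@B7, a@B8, b@B0, b@B1, b@B4, c@B3, d@B0, d@B1, d@B6, e@B9, f@B1}

Merge at B2: IN[B2] = OUT[B1] = {b@B1, d@B1, f@B1}
Applying B2's transfer function to that IN value gives OUT[B2] (row B2 above).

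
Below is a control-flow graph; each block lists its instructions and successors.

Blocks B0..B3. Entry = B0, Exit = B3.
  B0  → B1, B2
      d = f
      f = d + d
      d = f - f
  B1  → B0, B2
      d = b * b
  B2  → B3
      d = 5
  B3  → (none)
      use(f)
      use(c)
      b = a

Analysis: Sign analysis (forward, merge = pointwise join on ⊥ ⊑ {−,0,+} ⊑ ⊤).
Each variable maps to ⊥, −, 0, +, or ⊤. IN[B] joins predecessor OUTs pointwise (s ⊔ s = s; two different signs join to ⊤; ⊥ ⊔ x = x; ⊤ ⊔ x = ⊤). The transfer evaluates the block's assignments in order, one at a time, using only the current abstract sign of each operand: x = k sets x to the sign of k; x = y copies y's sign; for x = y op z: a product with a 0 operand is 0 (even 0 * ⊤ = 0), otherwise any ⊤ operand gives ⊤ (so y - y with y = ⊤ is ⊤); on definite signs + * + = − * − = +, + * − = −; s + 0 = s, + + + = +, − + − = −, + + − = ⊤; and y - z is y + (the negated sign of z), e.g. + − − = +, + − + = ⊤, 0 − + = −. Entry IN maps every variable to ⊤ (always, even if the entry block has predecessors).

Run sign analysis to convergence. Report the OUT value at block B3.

Answer: {a: ⊤, b: ⊤, c: ⊤, d: +, e: ⊤, f: ⊤}

Trace:
Fixpoint table:
  B0:   IN=(all ⊤)   OUT=(all ⊤)
  B1:   IN=(all ⊤)   OUT=(all ⊤)
  B2:   IN=(all ⊤)   OUT={d:+; rest ⊤}
  B3:   IN={d:+; rest ⊤}   OUT={d:+; rest ⊤}

Merge at B3: IN[B3] = OUT[B2] = {a: ⊤, b: ⊤, c: ⊤, d: +, e: ⊤, f: ⊤}
Applying B3's transfer function to that IN value gives OUT[B3] (row B3 above).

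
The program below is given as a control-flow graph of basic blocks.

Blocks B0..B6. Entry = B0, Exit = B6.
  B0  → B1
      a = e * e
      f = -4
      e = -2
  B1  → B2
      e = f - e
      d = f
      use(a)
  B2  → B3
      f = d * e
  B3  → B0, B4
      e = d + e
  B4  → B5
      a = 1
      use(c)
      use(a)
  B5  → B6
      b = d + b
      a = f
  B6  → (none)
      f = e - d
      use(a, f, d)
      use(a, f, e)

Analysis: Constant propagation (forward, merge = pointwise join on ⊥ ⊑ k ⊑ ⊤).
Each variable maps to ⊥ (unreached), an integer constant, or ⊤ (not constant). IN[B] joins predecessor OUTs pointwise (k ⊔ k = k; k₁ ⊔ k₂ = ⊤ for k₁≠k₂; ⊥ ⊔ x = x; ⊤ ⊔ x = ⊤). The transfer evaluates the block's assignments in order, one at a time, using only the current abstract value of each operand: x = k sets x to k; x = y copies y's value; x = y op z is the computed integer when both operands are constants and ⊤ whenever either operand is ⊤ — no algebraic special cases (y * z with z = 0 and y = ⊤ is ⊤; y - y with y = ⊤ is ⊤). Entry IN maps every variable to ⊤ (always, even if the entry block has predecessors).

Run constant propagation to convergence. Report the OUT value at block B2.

Answer: {a: ⊤, b: ⊤, c: ⊤, d: -4, e: -2, f: 8}

Working:
Converged values:
  B0:  IN=(all ⊤)  OUT={e:-2, f:-4; rest ⊤}
  B1:  IN={e:-2, f:-4; rest ⊤}  OUT={d:-4, e:-2, f:-4; rest ⊤}
  B2:  IN={d:-4, e:-2, f:-4; rest ⊤}  OUT={d:-4, e:-2, f:8; rest ⊤}
  B3:  IN={d:-4, e:-2, f:8; rest ⊤}  OUT={d:-4, e:-6, f:8; rest ⊤}
  B4:  IN={d:-4, e:-6, f:8; rest ⊤}  OUT={a:1, d:-4, e:-6, f:8; rest ⊤}
  B5:  IN={a:1, d:-4, e:-6, f:8; rest ⊤}  OUT={a:8, d:-4, e:-6, f:8; rest ⊤}
  B6:  IN={a:8, d:-4, e:-6, f:8; rest ⊤}  OUT={a:8, d:-4, e:-6, f:-2; rest ⊤}

Merge at B2: IN[B2] = OUT[B1] = {a: ⊤, b: ⊤, c: ⊤, d: -4, e: -2, f: -4}
Applying B2's transfer function to that IN value gives OUT[B2] (row B2 above).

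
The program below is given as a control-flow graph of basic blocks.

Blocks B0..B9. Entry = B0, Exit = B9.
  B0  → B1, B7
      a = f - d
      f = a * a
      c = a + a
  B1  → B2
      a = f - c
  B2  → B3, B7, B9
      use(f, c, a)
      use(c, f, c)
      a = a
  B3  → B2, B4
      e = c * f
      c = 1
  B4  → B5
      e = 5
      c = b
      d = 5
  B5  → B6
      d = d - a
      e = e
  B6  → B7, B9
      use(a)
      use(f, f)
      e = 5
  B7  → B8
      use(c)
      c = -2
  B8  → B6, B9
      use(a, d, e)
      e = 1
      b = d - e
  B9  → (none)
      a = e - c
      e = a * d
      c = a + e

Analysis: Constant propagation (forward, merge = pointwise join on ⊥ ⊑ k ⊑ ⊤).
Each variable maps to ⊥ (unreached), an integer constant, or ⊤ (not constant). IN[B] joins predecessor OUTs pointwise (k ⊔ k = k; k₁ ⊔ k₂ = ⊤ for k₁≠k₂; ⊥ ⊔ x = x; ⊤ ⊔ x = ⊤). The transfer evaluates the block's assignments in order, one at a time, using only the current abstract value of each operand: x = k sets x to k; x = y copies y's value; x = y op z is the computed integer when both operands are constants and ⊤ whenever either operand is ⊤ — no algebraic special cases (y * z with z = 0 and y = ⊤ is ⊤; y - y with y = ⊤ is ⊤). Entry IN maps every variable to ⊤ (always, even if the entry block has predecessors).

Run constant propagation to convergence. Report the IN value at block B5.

Answer: {a: ⊤, b: ⊤, c: ⊤, d: 5, e: 5, f: ⊤}

Derivation:
Per-block solution:
  B0: | IN=(all ⊤) | OUT=(all ⊤)
  B1: | IN=(all ⊤) | OUT=(all ⊤)
  B2: | IN=(all ⊤) | OUT=(all ⊤)
  B3: | IN=(all ⊤) | OUT={c:1; rest ⊤}
  B4: | IN={c:1; rest ⊤} | OUT={d:5, e:5; rest ⊤}
  B5: | IN={d:5, e:5; rest ⊤} | OUT={e:5; rest ⊤}
  B6: | IN=(all ⊤) | OUT={e:5; rest ⊤}
  B7: | IN=(all ⊤) | OUT={c:-2; rest ⊤}
  B8: | IN={c:-2; rest ⊤} | OUT={c:-2, e:1; rest ⊤}
  B9: | IN=(all ⊤) | OUT=(all ⊤)

Merge at B5: IN[B5] = OUT[B4] = {a: ⊤, b: ⊤, c: ⊤, d: 5, e: 5, f: ⊤}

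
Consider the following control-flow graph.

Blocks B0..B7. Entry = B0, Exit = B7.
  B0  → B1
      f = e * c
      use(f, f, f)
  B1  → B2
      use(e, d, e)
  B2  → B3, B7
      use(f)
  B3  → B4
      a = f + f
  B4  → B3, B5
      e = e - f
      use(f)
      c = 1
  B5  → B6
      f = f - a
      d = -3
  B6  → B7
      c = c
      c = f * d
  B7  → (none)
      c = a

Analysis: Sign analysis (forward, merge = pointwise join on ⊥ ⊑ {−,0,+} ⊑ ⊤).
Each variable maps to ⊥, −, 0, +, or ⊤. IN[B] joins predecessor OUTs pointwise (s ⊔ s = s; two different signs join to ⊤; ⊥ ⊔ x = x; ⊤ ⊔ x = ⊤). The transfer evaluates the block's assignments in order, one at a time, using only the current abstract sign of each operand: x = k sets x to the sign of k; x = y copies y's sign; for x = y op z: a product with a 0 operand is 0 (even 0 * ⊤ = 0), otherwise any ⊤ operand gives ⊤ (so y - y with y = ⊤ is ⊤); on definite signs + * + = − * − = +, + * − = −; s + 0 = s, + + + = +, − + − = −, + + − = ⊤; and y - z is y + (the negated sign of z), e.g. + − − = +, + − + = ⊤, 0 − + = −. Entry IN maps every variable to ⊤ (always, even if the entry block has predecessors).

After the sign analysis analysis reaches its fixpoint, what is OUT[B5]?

Answer: {a: ⊤, b: ⊤, c: +, d: -, e: ⊤, f: ⊤}

Trace:
Fixpoint table:
  B0:   IN=(all ⊤)   OUT=(all ⊤)
  B1:   IN=(all ⊤)   OUT=(all ⊤)
  B2:   IN=(all ⊤)   OUT=(all ⊤)
  B3:   IN=(all ⊤)   OUT=(all ⊤)
  B4:   IN=(all ⊤)   OUT={c:+; rest ⊤}
  B5:   IN={c:+; rest ⊤}   OUT={c:+, d:-; rest ⊤}
  B6:   IN={c:+, d:-; rest ⊤}   OUT={d:-; rest ⊤}
  B7:   IN=(all ⊤)   OUT=(all ⊤)

Merge at B5: IN[B5] = OUT[B4] = {a: ⊤, b: ⊤, c: +, d: ⊤, e: ⊤, f: ⊤}
Applying B5's transfer function to that IN value gives OUT[B5] (row B5 above).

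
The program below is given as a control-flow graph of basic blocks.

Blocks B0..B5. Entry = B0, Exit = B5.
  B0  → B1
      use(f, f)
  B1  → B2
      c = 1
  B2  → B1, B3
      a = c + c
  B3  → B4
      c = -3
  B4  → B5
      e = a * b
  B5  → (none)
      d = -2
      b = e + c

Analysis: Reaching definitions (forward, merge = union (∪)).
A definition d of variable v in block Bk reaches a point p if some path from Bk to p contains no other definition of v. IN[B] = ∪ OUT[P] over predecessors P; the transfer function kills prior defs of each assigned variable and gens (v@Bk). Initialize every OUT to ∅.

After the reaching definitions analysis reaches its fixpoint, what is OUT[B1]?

Per-block solution:
  B0:   IN={}   OUT={}
  B1:   IN={a@B2, c@B1}   OUT={a@B2, c@B1}
  B2:   IN={a@B2, c@B1}   OUT={a@B2, c@B1}
  B3:   IN={a@B2, c@B1}   OUT={a@B2, c@B3}
  B4:   IN={a@B2, c@B3}   OUT={a@B2, c@B3, e@B4}
  B5:   IN={a@B2, c@B3, e@B4}   OUT={a@B2, b@B5, c@B3, d@B5, e@B4}

Merge at B1: IN[B1] = OUT[B0] ⊔ OUT[B2] = {a@B2, c@B1}
Applying B1's transfer function to that IN value gives OUT[B1] (row B1 above).

Answer: {a@B2, c@B1}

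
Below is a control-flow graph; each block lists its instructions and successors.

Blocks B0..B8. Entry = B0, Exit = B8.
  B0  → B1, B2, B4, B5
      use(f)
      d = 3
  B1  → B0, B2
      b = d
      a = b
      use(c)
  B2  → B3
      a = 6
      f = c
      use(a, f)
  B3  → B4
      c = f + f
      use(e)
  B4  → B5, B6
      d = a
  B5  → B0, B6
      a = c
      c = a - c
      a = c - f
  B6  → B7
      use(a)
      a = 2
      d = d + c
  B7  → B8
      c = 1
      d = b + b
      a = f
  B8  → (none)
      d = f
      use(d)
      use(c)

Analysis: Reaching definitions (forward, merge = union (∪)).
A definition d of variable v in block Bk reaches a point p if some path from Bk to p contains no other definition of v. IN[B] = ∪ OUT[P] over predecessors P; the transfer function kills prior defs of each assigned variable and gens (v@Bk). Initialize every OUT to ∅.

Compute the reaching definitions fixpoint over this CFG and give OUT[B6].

Answer: {a@B6, b@B1, c@B3, c@B5, d@B6, f@B2}

Trace:
Converged values:
  B0: | IN={a@B1, a@B5, b@B1, c@B5, d@B0, d@B4, f@B2} | OUT={a@B1, a@B5, b@B1, c@B5, d@B0, f@B2}
  B1: | IN={a@B1, a@B5, b@B1, c@B5, d@B0, f@B2} | OUT={a@B1, b@B1, c@B5, d@B0, f@B2}
  B2: | IN={a@B1, a@B5, b@B1, c@B5, d@B0, f@B2} | OUT={a@B2, b@B1, c@B5, d@B0, f@B2}
  B3: | IN={a@B2, b@B1, c@B5, d@B0, f@B2} | OUT={a@B2, b@B1, c@B3, d@B0, f@B2}
  B4: | IN={a@B1, a@B2, a@B5, b@B1, c@B3, c@B5, d@B0, f@B2} | OUT={a@B1, a@B2, a@B5, b@B1, c@B3, c@B5, d@B4, f@B2}
  B5: | IN={a@B1, a@B2, a@B5, b@B1, c@B3, c@B5, d@B0, d@B4, f@B2} | OUT={a@B5, b@B1, c@B5, d@B0, d@B4, f@B2}
  B6: | IN={a@B1, a@B2, a@B5, b@B1, c@B3, c@B5, d@B0, d@B4, f@B2} | OUT={a@B6, b@B1, c@B3, c@B5, d@B6, f@B2}
  B7: | IN={a@B6, b@B1, c@B3, c@B5, d@B6, f@B2} | OUT={a@B7, b@B1, c@B7, d@B7, f@B2}
  B8: | IN={a@B7, b@B1, c@B7, d@B7, f@B2} | OUT={a@B7, b@B1, c@B7, d@B8, f@B2}

Merge at B6: IN[B6] = OUT[B4] ⊔ OUT[B5] = {a@B1, a@B2, a@B5, b@B1, c@B3, c@B5, d@B0, d@B4, f@B2}
Applying B6's transfer function to that IN value gives OUT[B6] (row B6 above).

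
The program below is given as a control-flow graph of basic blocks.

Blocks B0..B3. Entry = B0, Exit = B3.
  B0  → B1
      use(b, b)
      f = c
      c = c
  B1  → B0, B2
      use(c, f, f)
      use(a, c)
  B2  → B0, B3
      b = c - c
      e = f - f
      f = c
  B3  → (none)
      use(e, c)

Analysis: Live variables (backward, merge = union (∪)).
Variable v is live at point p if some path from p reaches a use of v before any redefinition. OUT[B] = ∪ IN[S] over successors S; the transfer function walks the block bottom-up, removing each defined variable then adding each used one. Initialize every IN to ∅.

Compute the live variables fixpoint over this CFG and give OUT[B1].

Answer: {a, b, c, f}

Trace:
Per-block solution:
  B0:  IN={a, b, c}  OUT={a, b, c, f}
  B1:  IN={a, b, c, f}  OUT={a, b, c, f}
  B2:  IN={a, c, f}  OUT={a, b, c, e}
  B3:  IN={c, e}  OUT={}

Merge at B1: OUT[B1] = IN[B0] ⊔ IN[B2] = {a, b, c, f}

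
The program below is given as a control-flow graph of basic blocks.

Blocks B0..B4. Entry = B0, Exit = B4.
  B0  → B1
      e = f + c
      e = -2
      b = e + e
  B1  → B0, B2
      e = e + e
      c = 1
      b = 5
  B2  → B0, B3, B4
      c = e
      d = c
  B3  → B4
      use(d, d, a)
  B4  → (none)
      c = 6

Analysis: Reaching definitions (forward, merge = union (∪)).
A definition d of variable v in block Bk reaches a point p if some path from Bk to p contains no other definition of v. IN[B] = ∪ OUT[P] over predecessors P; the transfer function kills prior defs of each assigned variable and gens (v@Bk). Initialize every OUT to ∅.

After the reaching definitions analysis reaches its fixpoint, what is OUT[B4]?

Answer: {b@B1, c@B4, d@B2, e@B1}

Derivation:
Per-block solution:
  B0: | IN={b@B1, c@B1, c@B2, d@B2, e@B1} | OUT={b@B0, c@B1, c@B2, d@B2, e@B0}
  B1: | IN={b@B0, c@B1, c@B2, d@B2, e@B0} | OUT={b@B1, c@B1, d@B2, e@B1}
  B2: | IN={b@B1, c@B1, d@B2, e@B1} | OUT={b@B1, c@B2, d@B2, e@B1}
  B3: | IN={b@B1, c@B2, d@B2, e@B1} | OUT={b@B1, c@B2, d@B2, e@B1}
  B4: | IN={b@B1, c@B2, d@B2, e@B1} | OUT={b@B1, c@B4, d@B2, e@B1}

Merge at B4: IN[B4] = OUT[B2] ⊔ OUT[B3] = {b@B1, c@B2, d@B2, e@B1}
Applying B4's transfer function to that IN value gives OUT[B4] (row B4 above).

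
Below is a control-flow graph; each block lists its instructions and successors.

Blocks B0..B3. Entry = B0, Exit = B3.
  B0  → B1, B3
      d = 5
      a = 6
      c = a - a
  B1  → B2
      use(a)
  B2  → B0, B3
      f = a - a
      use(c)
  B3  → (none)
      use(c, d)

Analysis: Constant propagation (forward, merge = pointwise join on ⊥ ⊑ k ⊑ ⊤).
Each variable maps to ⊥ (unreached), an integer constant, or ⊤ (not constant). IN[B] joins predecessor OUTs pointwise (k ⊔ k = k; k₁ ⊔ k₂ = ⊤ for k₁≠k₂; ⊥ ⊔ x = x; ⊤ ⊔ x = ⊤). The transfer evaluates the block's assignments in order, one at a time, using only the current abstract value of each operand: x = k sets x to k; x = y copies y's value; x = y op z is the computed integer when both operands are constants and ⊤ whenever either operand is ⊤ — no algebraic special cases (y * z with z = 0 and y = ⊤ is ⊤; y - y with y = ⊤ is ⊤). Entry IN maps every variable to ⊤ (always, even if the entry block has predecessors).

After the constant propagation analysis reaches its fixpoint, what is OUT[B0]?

Converged values:
  B0: | IN=(all ⊤) | OUT={a:6, c:0, d:5; rest ⊤}
  B1: | IN={a:6, c:0, d:5; rest ⊤} | OUT={a:6, c:0, d:5; rest ⊤}
  B2: | IN={a:6, c:0, d:5; rest ⊤} | OUT={a:6, c:0, d:5, f:0; rest ⊤}
  B3: | IN={a:6, c:0, d:5; rest ⊤} | OUT={a:6, c:0, d:5; rest ⊤}

Merge at B0 (entry node, so the boundary value (all ⊤) is joined with the incoming edge(s)): IN[B0] = (all ⊤) ⊔ OUT[B2] = {a: ⊤, b: ⊤, c: ⊤, d: ⊤, e: ⊤, f: ⊤}
Applying B0's transfer function to that IN value gives OUT[B0] (row B0 above).

Answer: {a: 6, b: ⊤, c: 0, d: 5, e: ⊤, f: ⊤}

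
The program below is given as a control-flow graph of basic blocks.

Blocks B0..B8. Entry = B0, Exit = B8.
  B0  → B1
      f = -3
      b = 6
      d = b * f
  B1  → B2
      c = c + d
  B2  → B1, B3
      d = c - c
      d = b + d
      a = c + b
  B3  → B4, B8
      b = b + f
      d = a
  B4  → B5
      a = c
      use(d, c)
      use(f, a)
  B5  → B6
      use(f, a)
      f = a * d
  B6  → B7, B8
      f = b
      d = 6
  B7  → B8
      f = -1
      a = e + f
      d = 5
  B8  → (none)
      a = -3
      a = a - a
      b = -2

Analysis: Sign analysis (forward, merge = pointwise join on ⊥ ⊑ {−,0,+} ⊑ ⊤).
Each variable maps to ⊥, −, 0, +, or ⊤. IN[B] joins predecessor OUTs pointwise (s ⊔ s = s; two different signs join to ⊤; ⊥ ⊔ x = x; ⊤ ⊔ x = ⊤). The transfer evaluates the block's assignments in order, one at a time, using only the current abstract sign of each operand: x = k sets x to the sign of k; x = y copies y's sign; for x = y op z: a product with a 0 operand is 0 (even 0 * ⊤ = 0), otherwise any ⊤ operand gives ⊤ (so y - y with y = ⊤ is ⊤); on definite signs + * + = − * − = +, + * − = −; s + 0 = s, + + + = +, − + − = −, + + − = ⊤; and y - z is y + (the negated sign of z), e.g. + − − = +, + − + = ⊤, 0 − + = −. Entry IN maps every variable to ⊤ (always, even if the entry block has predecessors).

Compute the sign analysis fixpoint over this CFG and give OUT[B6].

Per-block solution:
  B0:   IN=(all ⊤)   OUT={b:+, d:-, f:-; rest ⊤}
  B1:   IN={b:+, f:-; rest ⊤}   OUT={b:+, f:-; rest ⊤}
  B2:   IN={b:+, f:-; rest ⊤}   OUT={b:+, f:-; rest ⊤}
  B3:   IN={b:+, f:-; rest ⊤}   OUT={f:-; rest ⊤}
  B4:   IN={f:-; rest ⊤}   OUT={f:-; rest ⊤}
  B5:   IN={f:-; rest ⊤}   OUT=(all ⊤)
  B6:   IN=(all ⊤)   OUT={d:+; rest ⊤}
  B7:   IN={d:+; rest ⊤}   OUT={d:+, f:-; rest ⊤}
  B8:   IN=(all ⊤)   OUT={b:-; rest ⊤}

Merge at B6: IN[B6] = OUT[B5] = {a: ⊤, b: ⊤, c: ⊤, d: ⊤, e: ⊤, f: ⊤}
Applying B6's transfer function to that IN value gives OUT[B6] (row B6 above).

Answer: {a: ⊤, b: ⊤, c: ⊤, d: +, e: ⊤, f: ⊤}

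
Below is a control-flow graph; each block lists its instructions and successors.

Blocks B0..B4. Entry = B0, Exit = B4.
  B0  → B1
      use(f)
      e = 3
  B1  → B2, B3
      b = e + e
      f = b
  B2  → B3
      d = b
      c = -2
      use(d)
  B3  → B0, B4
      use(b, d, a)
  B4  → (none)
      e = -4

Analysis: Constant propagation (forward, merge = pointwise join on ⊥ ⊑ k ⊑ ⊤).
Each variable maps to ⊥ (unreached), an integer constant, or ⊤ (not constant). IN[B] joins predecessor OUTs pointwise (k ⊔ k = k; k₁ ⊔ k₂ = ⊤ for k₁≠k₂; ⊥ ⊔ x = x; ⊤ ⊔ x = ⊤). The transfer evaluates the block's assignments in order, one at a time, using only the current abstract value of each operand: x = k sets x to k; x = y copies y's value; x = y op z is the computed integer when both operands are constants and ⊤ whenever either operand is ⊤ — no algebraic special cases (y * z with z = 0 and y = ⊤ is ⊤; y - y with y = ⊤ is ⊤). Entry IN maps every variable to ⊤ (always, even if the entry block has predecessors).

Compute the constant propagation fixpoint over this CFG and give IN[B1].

Answer: {a: ⊤, b: ⊤, c: ⊤, d: ⊤, e: 3, f: ⊤}

Trace:
Per-block solution:
  B0: | IN=(all ⊤) | OUT={e:3; rest ⊤}
  B1: | IN={e:3; rest ⊤} | OUT={b:6, e:3, f:6; rest ⊤}
  B2: | IN={b:6, e:3, f:6; rest ⊤} | OUT={b:6, c:-2, d:6, e:3, f:6; rest ⊤}
  B3: | IN={b:6, e:3, f:6; rest ⊤} | OUT={b:6, e:3, f:6; rest ⊤}
  B4: | IN={b:6, e:3, f:6; rest ⊤} | OUT={b:6, e:-4, f:6; rest ⊤}

Merge at B1: IN[B1] = OUT[B0] = {a: ⊤, b: ⊤, c: ⊤, d: ⊤, e: 3, f: ⊤}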